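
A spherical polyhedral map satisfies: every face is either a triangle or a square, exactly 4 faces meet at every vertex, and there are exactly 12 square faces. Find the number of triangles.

8

Let x be the number of triangles; then F = 12 + x.
Edge–face incidences: 2E = 4·12 + 3·x = 48 + 3x.
Every vertex has degree 4, so 4V = 2E.
Euler: V − E + F = 2 ⇒ (2E)/4 − E + (12 + x) = 2.
Multiply by 8: 2·(2E) − 4·(2E) + 8·(12 + x) = 16, i.e. 96 + 8x − 2·(48 + 3x) = 16.
Collecting terms: 2x = 16, so x = 8.
Then 2E = 48 + 3·8 = 72, so E = 36, V = 2E/4 = 18, F = 12 + 8 = 20.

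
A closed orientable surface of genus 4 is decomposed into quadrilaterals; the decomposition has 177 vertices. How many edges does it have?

χ = 2 − 2·4 = -6, and every face is a square so 4F = 2E.
V − E + F = -6 with E = 4F/2 gives 177 − (4/2 − 1)·F = -6, so F = 183 and E = 366.

366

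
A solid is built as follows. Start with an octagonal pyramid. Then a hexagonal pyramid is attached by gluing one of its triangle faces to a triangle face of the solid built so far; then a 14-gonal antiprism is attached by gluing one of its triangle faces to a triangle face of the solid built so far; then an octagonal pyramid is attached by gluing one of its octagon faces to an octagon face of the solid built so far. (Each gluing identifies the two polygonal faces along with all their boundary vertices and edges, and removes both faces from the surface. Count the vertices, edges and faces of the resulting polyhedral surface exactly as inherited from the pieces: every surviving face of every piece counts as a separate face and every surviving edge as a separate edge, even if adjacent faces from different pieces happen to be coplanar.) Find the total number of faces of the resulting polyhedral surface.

49

An octagonal pyramid: V=9, E=16, F=9.
Attach a hexagonal pyramid (V=7, E=12, F=7) along a 3-gon: merge 3 vertices and 3 edges, delete both glued faces → V=13, E=25, F=14.
Attach a 14-gonal antiprism (V=28, E=56, F=30) along a 3-gon: merge 3 vertices and 3 edges, delete both glued faces → V=38, E=78, F=42.
Attach an octagonal pyramid (V=9, E=16, F=9) along an 8-gon: merge 8 vertices and 8 edges, delete both glued faces → V=39, E=86, F=49.
Check: V − E + F = 39 − 86 + 49 = 2.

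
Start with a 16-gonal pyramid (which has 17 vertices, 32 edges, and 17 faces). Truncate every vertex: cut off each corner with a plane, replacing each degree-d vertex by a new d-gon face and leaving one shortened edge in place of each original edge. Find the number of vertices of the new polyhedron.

64

Truncation replaces each original edge-end by a new vertex, so V′ = 2E = 64.
Each original edge survives, and each old vertex of degree d contributes d new edges; summing degrees gives Σd = 2E, so E′ = E + 2E = 3E = 96.
Each original face survives and each original vertex becomes one new face: F′ = F + V = 34.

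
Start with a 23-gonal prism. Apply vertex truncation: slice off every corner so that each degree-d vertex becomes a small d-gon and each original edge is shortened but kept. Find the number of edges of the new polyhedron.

The base solid has V = 46, E = 69, F = 25.
Truncation replaces each original edge-end by a new vertex, so V′ = 2E = 138.
Each original edge survives, and each old vertex of degree d contributes d new edges; summing degrees gives Σd = 2E, so E′ = E + 2E = 3E = 207.
Each original face survives and each original vertex becomes one new face: F′ = F + V = 71.

207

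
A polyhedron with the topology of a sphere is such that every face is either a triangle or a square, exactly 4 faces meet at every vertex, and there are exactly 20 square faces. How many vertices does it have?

Let x be the number of triangles; then F = 20 + x.
Edge–face incidences: 2E = 4·20 + 3·x = 80 + 3x.
Every vertex has degree 4, so 4V = 2E.
Euler: V − E + F = 2 ⇒ (2E)/4 − E + (20 + x) = 2.
Multiply by 8: 2·(2E) − 4·(2E) + 8·(20 + x) = 16, i.e. 160 + 8x − 2·(80 + 3x) = 16.
Collecting terms: 2x = 16, so x = 8.
Then 2E = 80 + 3·8 = 104, so E = 52, V = 2E/4 = 26, F = 20 + 8 = 28.

26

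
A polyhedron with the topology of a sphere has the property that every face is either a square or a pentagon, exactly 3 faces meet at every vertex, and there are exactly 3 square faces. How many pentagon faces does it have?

6

Let x be the number of pentagons; then F = 3 + x.
Edge–face incidences: 2E = 4·3 + 5·x = 12 + 5x.
Every vertex has degree 3, so 3V = 2E.
Euler: V − E + F = 2 ⇒ (2E)/3 − E + (3 + x) = 2.
Multiply by 6: 2·(2E) − 3·(2E) + 6·(3 + x) = 12, i.e. 18 + 6x − (12 + 5x) = 12.
Collecting terms: x + 6 = 12, so x = 6.
Then 2E = 12 + 5·6 = 42, so E = 21, V = 2E/3 = 14, F = 3 + 6 = 9.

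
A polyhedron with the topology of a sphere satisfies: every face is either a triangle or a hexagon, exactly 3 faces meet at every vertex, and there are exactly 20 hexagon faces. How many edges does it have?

66

Let x be the number of triangles; then F = 20 + x.
Edge–face incidences: 2E = 6·20 + 3·x = 120 + 3x.
Every vertex has degree 3, so 3V = 2E.
Euler: V − E + F = 2 ⇒ (2E)/3 − E + (20 + x) = 2.
Multiply by 6: 2·(2E) − 3·(2E) + 6·(20 + x) = 12, i.e. 120 + 6x − (120 + 3x) = 12.
Collecting terms: 3x = 12, so x = 4.
Then 2E = 120 + 3·4 = 132, so E = 66, V = 2E/3 = 44, F = 20 + 4 = 24.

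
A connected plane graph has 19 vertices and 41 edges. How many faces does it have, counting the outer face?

Euler's formula for a connected plane graph: V − E + F = 2, so F = 2 − 19 + 41 = 24.

24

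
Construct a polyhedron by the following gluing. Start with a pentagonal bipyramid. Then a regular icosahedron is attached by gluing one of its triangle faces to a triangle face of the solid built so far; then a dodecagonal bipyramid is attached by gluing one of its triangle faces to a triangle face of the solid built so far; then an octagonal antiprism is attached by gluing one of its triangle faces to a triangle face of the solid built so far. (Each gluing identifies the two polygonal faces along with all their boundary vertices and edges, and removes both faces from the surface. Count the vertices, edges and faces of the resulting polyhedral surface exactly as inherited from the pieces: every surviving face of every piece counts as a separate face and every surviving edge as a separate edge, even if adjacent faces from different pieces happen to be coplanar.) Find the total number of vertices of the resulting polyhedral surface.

40

A pentagonal bipyramid: V=7, E=15, F=10.
Attach a regular icosahedron (V=12, E=30, F=20) along a 3-gon: merge 3 vertices and 3 edges, delete both glued faces → V=16, E=42, F=28.
Attach a dodecagonal bipyramid (V=14, E=36, F=24) along a 3-gon: merge 3 vertices and 3 edges, delete both glued faces → V=27, E=75, F=50.
Attach an octagonal antiprism (V=16, E=32, F=18) along a 3-gon: merge 3 vertices and 3 edges, delete both glued faces → V=40, E=104, F=66.
Check: V − E + F = 40 − 104 + 66 = 2.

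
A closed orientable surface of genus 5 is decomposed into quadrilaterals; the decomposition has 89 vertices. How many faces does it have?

χ = 2 − 2·5 = -8, and every face is a square so 4F = 2E.
V − E + F = -8 with E = 4F/2 gives 89 − (4/2 − 1)·F = -8, so F = 97 and E = 194.

97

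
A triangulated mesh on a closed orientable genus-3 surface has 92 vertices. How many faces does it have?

χ = 2 − 2·3 = -4, and every face is a triangle so 3F = 2E.
V − E + F = -4 with E = 3F/2 gives 92 − (3/2 − 1)·F = -4, so F = 192 and E = 288.

192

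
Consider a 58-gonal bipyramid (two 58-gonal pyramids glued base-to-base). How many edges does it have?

A bipyramid over an n-gon has 2n triangular faces and n + 2 vertices: V = 58 + 2 = 60, E = 3·58 = 174, F = 2·58 = 116.

174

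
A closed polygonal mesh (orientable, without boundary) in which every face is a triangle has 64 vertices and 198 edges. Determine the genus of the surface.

Every face is a triangle and each edge borders two faces, so 3F = 2·198, giving F = 132.
χ = V − E + F = 64 − 198 + 132 = -2.
For a closed orientable surface χ = 2 − 2g, so g = (2 − (-2))/2 = 2.

2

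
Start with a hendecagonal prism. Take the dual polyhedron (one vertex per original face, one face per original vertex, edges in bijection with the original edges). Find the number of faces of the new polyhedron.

The base solid has V = 22, E = 33, F = 13.
The dual swaps V and F and preserves E: V′ = F = 13, E′ = E = 33, F′ = V = 22.

22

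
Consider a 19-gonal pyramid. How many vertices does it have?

A pyramid on an n-gon base has one n-gon and n triangles: V = 19 + 1 = 20, E = 2·19 = 38, F = 19 + 1 = 20.

20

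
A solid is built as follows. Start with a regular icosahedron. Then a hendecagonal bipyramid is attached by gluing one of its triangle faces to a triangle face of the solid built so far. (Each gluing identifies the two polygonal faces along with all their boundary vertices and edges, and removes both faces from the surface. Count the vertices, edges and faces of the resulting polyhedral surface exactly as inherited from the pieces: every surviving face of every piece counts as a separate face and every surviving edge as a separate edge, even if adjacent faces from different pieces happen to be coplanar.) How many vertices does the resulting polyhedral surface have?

22

A regular icosahedron: V=12, E=30, F=20.
Attach a hendecagonal bipyramid (V=13, E=33, F=22) along a 3-gon: merge 3 vertices and 3 edges, delete both glued faces → V=22, E=60, F=40.
Check: V − E + F = 22 − 60 + 40 = 2.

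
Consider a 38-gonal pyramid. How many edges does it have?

76

A pyramid on an n-gon base has one n-gon and n triangles: V = 38 + 1 = 39, E = 2·38 = 76, F = 38 + 1 = 39.
Check: V − E + F = 39 − 76 + 39 = 2.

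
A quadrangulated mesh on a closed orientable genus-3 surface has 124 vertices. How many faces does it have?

128

χ = 2 − 2·3 = -4, and every face is a square so 4F = 2E.
V − E + F = -4 with E = 4F/2 gives 124 − (4/2 − 1)·F = -4, so F = 128 and E = 256.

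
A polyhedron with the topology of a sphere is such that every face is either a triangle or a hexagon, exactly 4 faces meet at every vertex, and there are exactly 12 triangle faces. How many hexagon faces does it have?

Let x be the number of hexagons; then F = 12 + x.
Edge–face incidences: 2E = 3·12 + 6·x = 36 + 6x.
Every vertex has degree 4, so 4V = 2E.
Euler: V − E + F = 2 ⇒ (2E)/4 − E + (12 + x) = 2.
Multiply by 8: 2·(2E) − 4·(2E) + 8·(12 + x) = 16, i.e. 96 + 8x − 2·(36 + 6x) = 16.
Collecting terms: −4x + 24 = 16, so −4x = −8, so x = 2.
Then 2E = 36 + 6·2 = 48, so E = 24, V = 2E/4 = 12, F = 12 + 2 = 14.

2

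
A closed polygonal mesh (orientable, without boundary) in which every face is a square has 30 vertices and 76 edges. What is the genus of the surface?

Every face is a square and each edge borders two faces, so 4F = 2·76, giving F = 38.
χ = V − E + F = 30 − 76 + 38 = -8.
For a closed orientable surface χ = 2 − 2g, so g = (2 − (-8))/2 = 5.

5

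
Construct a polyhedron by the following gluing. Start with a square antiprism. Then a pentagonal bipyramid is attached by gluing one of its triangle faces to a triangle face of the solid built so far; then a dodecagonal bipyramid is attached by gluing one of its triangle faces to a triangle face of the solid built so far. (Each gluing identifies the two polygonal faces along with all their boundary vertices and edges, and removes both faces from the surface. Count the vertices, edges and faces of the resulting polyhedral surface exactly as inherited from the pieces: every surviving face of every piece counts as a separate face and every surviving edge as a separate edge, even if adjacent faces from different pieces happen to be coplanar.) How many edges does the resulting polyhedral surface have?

61

A square antiprism: V=8, E=16, F=10.
Attach a pentagonal bipyramid (V=7, E=15, F=10) along a 3-gon: merge 3 vertices and 3 edges, delete both glued faces → V=12, E=28, F=18.
Attach a dodecagonal bipyramid (V=14, E=36, F=24) along a 3-gon: merge 3 vertices and 3 edges, delete both glued faces → V=23, E=61, F=40.
Check: V − E + F = 23 − 61 + 40 = 2.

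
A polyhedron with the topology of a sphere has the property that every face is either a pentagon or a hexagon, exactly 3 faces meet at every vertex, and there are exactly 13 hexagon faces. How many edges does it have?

Let x be the number of pentagons; then F = 13 + x.
Edge–face incidences: 2E = 6·13 + 5·x = 78 + 5x.
Every vertex has degree 3, so 3V = 2E.
Euler: V − E + F = 2 ⇒ (2E)/3 − E + (13 + x) = 2.
Multiply by 6: 2·(2E) − 3·(2E) + 6·(13 + x) = 12, i.e. 78 + 6x − (78 + 5x) = 12.
Collecting terms: x = 12.
Then 2E = 78 + 5·12 = 138, so E = 69, V = 2E/3 = 46, F = 13 + 12 = 25.

69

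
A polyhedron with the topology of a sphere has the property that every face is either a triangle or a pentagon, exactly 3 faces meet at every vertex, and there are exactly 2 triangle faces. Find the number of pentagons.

6

Let x be the number of pentagons; then F = 2 + x.
Edge–face incidences: 2E = 3·2 + 5·x = 6 + 5x.
Every vertex has degree 3, so 3V = 2E.
Euler: V − E + F = 2 ⇒ (2E)/3 − E + (2 + x) = 2.
Multiply by 6: 2·(2E) − 3·(2E) + 6·(2 + x) = 12, i.e. 12 + 6x − (6 + 5x) = 12.
Collecting terms: x + 6 = 12, so x = 6.
Then 2E = 6 + 5·6 = 36, so E = 18, V = 2E/3 = 12, F = 2 + 6 = 8.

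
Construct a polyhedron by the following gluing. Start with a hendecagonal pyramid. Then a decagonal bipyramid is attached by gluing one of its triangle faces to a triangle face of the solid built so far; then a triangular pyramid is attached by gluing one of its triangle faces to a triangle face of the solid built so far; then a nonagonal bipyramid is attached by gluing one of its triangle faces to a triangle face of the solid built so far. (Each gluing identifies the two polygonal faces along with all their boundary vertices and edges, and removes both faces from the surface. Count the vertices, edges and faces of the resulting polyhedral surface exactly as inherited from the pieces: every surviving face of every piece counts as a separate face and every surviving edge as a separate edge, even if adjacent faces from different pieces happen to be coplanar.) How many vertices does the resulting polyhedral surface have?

30

A hendecagonal pyramid: V=12, E=22, F=12.
Attach a decagonal bipyramid (V=12, E=30, F=20) along a 3-gon: merge 3 vertices and 3 edges, delete both glued faces → V=21, E=49, F=30.
Attach a triangular pyramid (V=4, E=6, F=4) along a 3-gon: merge 3 vertices and 3 edges, delete both glued faces → V=22, E=52, F=32.
Attach a nonagonal bipyramid (V=11, E=27, F=18) along a 3-gon: merge 3 vertices and 3 edges, delete both glued faces → V=30, E=76, F=48.
Check: V − E + F = 30 − 76 + 48 = 2.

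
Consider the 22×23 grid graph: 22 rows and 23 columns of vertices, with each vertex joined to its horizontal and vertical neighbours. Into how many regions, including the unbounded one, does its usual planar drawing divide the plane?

463

The grid has V = 22·23 = 506 vertices and E = 22·22 + 23·21 = 967 edges.
F = 2 − V + E = 2 − 506 + 967 = 463.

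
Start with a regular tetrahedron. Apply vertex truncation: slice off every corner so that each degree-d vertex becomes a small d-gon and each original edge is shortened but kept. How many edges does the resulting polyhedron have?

18

The base solid has V = 4, E = 6, F = 4.
Truncation replaces each original edge-end by a new vertex, so V′ = 2E = 12.
Each original edge survives, and each old vertex of degree d contributes d new edges; summing degrees gives Σd = 2E, so E′ = E + 2E = 3E = 18.
Each original face survives and each original vertex becomes one new face: F′ = F + V = 8.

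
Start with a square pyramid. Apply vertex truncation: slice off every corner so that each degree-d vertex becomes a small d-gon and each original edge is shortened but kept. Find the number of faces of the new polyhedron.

The base solid has V = 5, E = 8, F = 5.
Truncation replaces each original edge-end by a new vertex, so V′ = 2E = 16.
Each original edge survives, and each old vertex of degree d contributes d new edges; summing degrees gives Σd = 2E, so E′ = E + 2E = 3E = 24.
Each original face survives and each original vertex becomes one new face: F′ = F + V = 10.

10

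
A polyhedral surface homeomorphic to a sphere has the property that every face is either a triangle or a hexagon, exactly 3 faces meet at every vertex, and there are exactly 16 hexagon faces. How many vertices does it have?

Let x be the number of triangles; then F = 16 + x.
Edge–face incidences: 2E = 6·16 + 3·x = 96 + 3x.
Every vertex has degree 3, so 3V = 2E.
Euler: V − E + F = 2 ⇒ (2E)/3 − E + (16 + x) = 2.
Multiply by 6: 2·(2E) − 3·(2E) + 6·(16 + x) = 12, i.e. 96 + 6x − (96 + 3x) = 12.
Collecting terms: 3x = 12, so x = 4.
Then 2E = 96 + 3·4 = 108, so E = 54, V = 2E/3 = 36, F = 16 + 4 = 20.

36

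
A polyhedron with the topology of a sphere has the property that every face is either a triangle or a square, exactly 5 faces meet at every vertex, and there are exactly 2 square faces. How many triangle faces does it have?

24

Let x be the number of triangles; then F = 2 + x.
Edge–face incidences: 2E = 4·2 + 3·x = 8 + 3x.
Every vertex has degree 5, so 5V = 2E.
Euler: V − E + F = 2 ⇒ (2E)/5 − E + (2 + x) = 2.
Multiply by 10: 2·(2E) − 5·(2E) + 10·(2 + x) = 20, i.e. 20 + 10x − 3·(8 + 3x) = 20.
Collecting terms: x − 4 = 20, so x = 24.
Then 2E = 8 + 3·24 = 80, so E = 40, V = 2E/5 = 16, F = 2 + 24 = 26.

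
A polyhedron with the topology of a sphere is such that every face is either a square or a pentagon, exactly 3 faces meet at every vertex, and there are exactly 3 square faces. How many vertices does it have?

14

Let x be the number of pentagons; then F = 3 + x.
Edge–face incidences: 2E = 4·3 + 5·x = 12 + 5x.
Every vertex has degree 3, so 3V = 2E.
Euler: V − E + F = 2 ⇒ (2E)/3 − E + (3 + x) = 2.
Multiply by 6: 2·(2E) − 3·(2E) + 6·(3 + x) = 12, i.e. 18 + 6x − (12 + 5x) = 12.
Collecting terms: x + 6 = 12, so x = 6.
Then 2E = 12 + 5·6 = 42, so E = 21, V = 2E/3 = 14, F = 3 + 6 = 9.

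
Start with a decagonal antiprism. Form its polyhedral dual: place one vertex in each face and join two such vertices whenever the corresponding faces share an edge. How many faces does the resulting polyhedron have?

20

The base solid has V = 20, E = 40, F = 22.
The dual swaps V and F and preserves E: V′ = F = 22, E′ = E = 40, F′ = V = 20.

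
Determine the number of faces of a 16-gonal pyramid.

17

A pyramid on an n-gon base has one n-gon and n triangles: V = 16 + 1 = 17, E = 2·16 = 32, F = 16 + 1 = 17.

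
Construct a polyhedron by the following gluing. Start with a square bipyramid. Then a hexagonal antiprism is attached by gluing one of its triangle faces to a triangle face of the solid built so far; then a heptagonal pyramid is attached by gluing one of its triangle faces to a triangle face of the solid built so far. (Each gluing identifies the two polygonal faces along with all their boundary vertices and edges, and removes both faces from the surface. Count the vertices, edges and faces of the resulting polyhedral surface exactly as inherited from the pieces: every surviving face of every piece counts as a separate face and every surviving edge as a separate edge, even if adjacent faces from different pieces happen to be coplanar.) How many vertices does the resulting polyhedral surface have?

A square bipyramid: V=6, E=12, F=8.
Attach a hexagonal antiprism (V=12, E=24, F=14) along a 3-gon: merge 3 vertices and 3 edges, delete both glued faces → V=15, E=33, F=20.
Attach a heptagonal pyramid (V=8, E=14, F=8) along a 3-gon: merge 3 vertices and 3 edges, delete both glued faces → V=20, E=44, F=26.
Check: V − E + F = 20 − 44 + 26 = 2.

20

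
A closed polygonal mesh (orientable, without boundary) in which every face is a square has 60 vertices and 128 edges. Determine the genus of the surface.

3

Every face is a square and each edge borders two faces, so 4F = 2·128, giving F = 64.
χ = V − E + F = 60 − 128 + 64 = -4.
For a closed orientable surface χ = 2 − 2g, so g = (2 − (-4))/2 = 3.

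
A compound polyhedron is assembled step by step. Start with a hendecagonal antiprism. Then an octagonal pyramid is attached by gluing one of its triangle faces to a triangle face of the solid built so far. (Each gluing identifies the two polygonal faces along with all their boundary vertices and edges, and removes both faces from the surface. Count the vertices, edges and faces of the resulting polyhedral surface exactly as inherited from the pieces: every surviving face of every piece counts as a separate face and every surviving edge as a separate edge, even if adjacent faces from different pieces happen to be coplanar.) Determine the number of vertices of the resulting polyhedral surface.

A hendecagonal antiprism: V=22, E=44, F=24.
Attach an octagonal pyramid (V=9, E=16, F=9) along a 3-gon: merge 3 vertices and 3 edges, delete both glued faces → V=28, E=57, F=31.
Check: V − E + F = 28 − 57 + 31 = 2.

28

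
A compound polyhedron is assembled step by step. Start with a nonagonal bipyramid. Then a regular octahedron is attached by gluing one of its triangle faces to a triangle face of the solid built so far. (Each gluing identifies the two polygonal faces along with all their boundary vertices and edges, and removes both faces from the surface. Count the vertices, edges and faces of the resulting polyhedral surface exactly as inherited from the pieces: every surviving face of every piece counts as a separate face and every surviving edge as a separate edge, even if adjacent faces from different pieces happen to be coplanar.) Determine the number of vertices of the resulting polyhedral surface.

14

A nonagonal bipyramid: V=11, E=27, F=18.
Attach a regular octahedron (V=6, E=12, F=8) along a 3-gon: merge 3 vertices and 3 edges, delete both glued faces → V=14, E=36, F=24.
Check: V − E + F = 14 − 36 + 24 = 2.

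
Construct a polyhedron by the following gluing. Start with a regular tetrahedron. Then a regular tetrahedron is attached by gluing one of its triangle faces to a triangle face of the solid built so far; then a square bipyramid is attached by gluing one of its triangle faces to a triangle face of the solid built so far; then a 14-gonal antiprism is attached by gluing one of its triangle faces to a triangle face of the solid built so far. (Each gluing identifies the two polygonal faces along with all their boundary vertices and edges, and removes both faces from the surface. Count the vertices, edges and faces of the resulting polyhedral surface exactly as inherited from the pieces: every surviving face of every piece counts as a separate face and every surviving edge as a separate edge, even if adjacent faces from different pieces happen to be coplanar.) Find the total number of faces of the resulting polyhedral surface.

A regular tetrahedron: V=4, E=6, F=4.
Attach a regular tetrahedron (V=4, E=6, F=4) along a 3-gon: merge 3 vertices and 3 edges, delete both glued faces → V=5, E=9, F=6.
Attach a square bipyramid (V=6, E=12, F=8) along a 3-gon: merge 3 vertices and 3 edges, delete both glued faces → V=8, E=18, F=12.
Attach a 14-gonal antiprism (V=28, E=56, F=30) along a 3-gon: merge 3 vertices and 3 edges, delete both glued faces → V=33, E=71, F=40.
Check: V − E + F = 33 − 71 + 40 = 2.

40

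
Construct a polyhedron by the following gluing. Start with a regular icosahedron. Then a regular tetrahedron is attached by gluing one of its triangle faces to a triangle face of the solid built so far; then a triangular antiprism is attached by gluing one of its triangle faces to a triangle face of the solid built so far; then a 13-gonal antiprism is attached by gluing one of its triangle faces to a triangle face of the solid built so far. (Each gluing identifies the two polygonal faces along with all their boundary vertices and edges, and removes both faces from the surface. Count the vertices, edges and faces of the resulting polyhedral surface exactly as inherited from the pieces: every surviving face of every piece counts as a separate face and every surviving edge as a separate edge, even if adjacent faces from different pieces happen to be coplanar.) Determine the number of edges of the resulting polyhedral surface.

91

A regular icosahedron: V=12, E=30, F=20.
Attach a regular tetrahedron (V=4, E=6, F=4) along a 3-gon: merge 3 vertices and 3 edges, delete both glued faces → V=13, E=33, F=22.
Attach a triangular antiprism (V=6, E=12, F=8) along a 3-gon: merge 3 vertices and 3 edges, delete both glued faces → V=16, E=42, F=28.
Attach a 13-gonal antiprism (V=26, E=52, F=28) along a 3-gon: merge 3 vertices and 3 edges, delete both glued faces → V=39, E=91, F=54.
Check: V − E + F = 39 − 91 + 54 = 2.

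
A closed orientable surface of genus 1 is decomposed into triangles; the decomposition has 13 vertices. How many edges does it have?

χ = 2 − 2·1 = 0, and every face is a triangle so 3F = 2E.
V − E + F = 0 with E = 3F/2 gives 13 − (3/2 − 1)·F = 0, so F = 26 and E = 39.

39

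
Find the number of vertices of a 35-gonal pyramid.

36

A pyramid on an n-gon base has one n-gon and n triangles: V = 35 + 1 = 36, E = 2·35 = 70, F = 35 + 1 = 36.
Check: V − E + F = 36 − 70 + 36 = 2.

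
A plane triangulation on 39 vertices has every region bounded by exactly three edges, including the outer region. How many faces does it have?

74

In a plane triangulation 3F = 2E and V − E + F = 2, so F = 2V − 4 = 2·39 − 4 = 74.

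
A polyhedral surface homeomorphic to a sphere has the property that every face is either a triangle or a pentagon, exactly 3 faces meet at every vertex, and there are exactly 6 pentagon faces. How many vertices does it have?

12

Let x be the number of triangles; then F = 6 + x.
Edge–face incidences: 2E = 5·6 + 3·x = 30 + 3x.
Every vertex has degree 3, so 3V = 2E.
Euler: V − E + F = 2 ⇒ (2E)/3 − E + (6 + x) = 2.
Multiply by 6: 2·(2E) − 3·(2E) + 6·(6 + x) = 12, i.e. 36 + 6x − (30 + 3x) = 12.
Collecting terms: 3x + 6 = 12, so 3x = 6, so x = 2.
Then 2E = 30 + 3·2 = 36, so E = 18, V = 2E/3 = 12, F = 6 + 2 = 8.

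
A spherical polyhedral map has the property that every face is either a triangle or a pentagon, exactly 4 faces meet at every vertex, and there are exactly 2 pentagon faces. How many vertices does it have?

Let x be the number of triangles; then F = 2 + x.
Edge–face incidences: 2E = 5·2 + 3·x = 10 + 3x.
Every vertex has degree 4, so 4V = 2E.
Euler: V − E + F = 2 ⇒ (2E)/4 − E + (2 + x) = 2.
Multiply by 8: 2·(2E) − 4·(2E) + 8·(2 + x) = 16, i.e. 16 + 8x − 2·(10 + 3x) = 16.
Collecting terms: 2x − 4 = 16, so 2x = 20, so x = 10.
Then 2E = 10 + 3·10 = 40, so E = 20, V = 2E/4 = 10, F = 2 + 10 = 12.

10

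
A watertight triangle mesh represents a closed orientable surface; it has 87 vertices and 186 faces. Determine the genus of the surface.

4

Every face is a triangle, so 2E = 3·186 = 558, giving E = 279.
χ = V − E + F = 87 − 279 + 186 = -6.
For a closed orientable surface χ = 2 − 2g, so g = (2 − (-6))/2 = 4.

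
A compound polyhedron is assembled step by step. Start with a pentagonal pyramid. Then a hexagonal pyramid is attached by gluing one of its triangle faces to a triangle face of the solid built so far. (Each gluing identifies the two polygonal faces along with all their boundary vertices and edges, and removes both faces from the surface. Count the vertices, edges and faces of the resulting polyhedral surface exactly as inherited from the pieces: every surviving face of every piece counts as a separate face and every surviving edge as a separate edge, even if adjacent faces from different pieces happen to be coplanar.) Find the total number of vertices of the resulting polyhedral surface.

10

A pentagonal pyramid: V=6, E=10, F=6.
Attach a hexagonal pyramid (V=7, E=12, F=7) along a 3-gon: merge 3 vertices and 3 edges, delete both glued faces → V=10, E=19, F=11.
Check: V − E + F = 10 − 19 + 11 = 2.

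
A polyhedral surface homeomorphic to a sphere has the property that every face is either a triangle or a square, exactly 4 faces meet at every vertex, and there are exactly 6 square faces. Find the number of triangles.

8

Let x be the number of triangles; then F = 6 + x.
Edge–face incidences: 2E = 4·6 + 3·x = 24 + 3x.
Every vertex has degree 4, so 4V = 2E.
Euler: V − E + F = 2 ⇒ (2E)/4 − E + (6 + x) = 2.
Multiply by 8: 2·(2E) − 4·(2E) + 8·(6 + x) = 16, i.e. 48 + 8x − 2·(24 + 3x) = 16.
Collecting terms: 2x = 16, so x = 8.
Then 2E = 24 + 3·8 = 48, so E = 24, V = 2E/4 = 12, F = 6 + 8 = 14.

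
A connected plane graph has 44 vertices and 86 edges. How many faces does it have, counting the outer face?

44

Euler's formula for a connected plane graph: V − E + F = 2, so F = 2 − 44 + 86 = 44.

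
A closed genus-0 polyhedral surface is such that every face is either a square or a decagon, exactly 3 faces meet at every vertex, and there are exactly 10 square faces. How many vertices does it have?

Let x be the number of decagons; then F = 10 + x.
Edge–face incidences: 2E = 4·10 + 10·x = 40 + 10x.
Every vertex has degree 3, so 3V = 2E.
Euler: V − E + F = 2 ⇒ (2E)/3 − E + (10 + x) = 2.
Multiply by 6: 2·(2E) − 3·(2E) + 6·(10 + x) = 12, i.e. 60 + 6x − (40 + 10x) = 12.
Collecting terms: −4x + 20 = 12, so −4x = −8, so x = 2.
Then 2E = 40 + 10·2 = 60, so E = 30, V = 2E/3 = 20, F = 10 + 2 = 12.

20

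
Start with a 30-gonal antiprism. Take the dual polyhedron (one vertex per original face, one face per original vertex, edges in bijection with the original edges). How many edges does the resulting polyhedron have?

120

The base solid has V = 60, E = 120, F = 62.
The dual swaps V and F and preserves E: V′ = F = 62, E′ = E = 120, F′ = V = 60.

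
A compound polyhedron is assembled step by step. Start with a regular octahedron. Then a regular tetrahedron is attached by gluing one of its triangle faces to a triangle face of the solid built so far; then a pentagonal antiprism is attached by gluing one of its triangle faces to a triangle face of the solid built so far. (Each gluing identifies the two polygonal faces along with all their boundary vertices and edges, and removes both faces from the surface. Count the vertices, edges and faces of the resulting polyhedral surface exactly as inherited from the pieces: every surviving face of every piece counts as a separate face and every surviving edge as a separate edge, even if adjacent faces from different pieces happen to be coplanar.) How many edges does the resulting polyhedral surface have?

A regular octahedron: V=6, E=12, F=8.
Attach a regular tetrahedron (V=4, E=6, F=4) along a 3-gon: merge 3 vertices and 3 edges, delete both glued faces → V=7, E=15, F=10.
Attach a pentagonal antiprism (V=10, E=20, F=12) along a 3-gon: merge 3 vertices and 3 edges, delete both glued faces → V=14, E=32, F=20.
Check: V − E + F = 14 − 32 + 20 = 2.

32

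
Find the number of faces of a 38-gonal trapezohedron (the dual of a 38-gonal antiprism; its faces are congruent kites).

The n-trapezohedron (dual of the n-antiprism) has V = 2·38 + 2 = 78, E = 4·38 = 152, F = 2·38 = 76.

76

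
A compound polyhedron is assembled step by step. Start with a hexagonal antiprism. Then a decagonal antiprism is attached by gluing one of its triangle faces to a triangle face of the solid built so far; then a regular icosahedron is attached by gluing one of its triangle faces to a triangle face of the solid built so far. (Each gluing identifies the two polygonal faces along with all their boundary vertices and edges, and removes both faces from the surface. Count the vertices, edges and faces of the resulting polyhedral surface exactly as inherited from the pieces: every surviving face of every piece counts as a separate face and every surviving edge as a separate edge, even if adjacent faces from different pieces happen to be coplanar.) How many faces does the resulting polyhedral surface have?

A hexagonal antiprism: V=12, E=24, F=14.
Attach a decagonal antiprism (V=20, E=40, F=22) along a 3-gon: merge 3 vertices and 3 edges, delete both glued faces → V=29, E=61, F=34.
Attach a regular icosahedron (V=12, E=30, F=20) along a 3-gon: merge 3 vertices and 3 edges, delete both glued faces → V=38, E=88, F=52.
Check: V − E + F = 38 − 88 + 52 = 2.

52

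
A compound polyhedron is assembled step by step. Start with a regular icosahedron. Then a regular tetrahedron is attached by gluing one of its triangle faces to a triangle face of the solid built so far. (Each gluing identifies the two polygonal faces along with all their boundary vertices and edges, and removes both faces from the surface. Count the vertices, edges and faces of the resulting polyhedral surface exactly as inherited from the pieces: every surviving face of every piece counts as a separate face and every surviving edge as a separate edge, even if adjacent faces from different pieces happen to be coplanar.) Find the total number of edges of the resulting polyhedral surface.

A regular icosahedron: V=12, E=30, F=20.
Attach a regular tetrahedron (V=4, E=6, F=4) along a 3-gon: merge 3 vertices and 3 edges, delete both glued faces → V=13, E=33, F=22.
Check: V − E + F = 13 − 33 + 22 = 2.

33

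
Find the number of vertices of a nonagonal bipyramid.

11

A bipyramid over an n-gon has 2n triangular faces and n + 2 vertices: V = 9 + 2 = 11, E = 3·9 = 27, F = 2·9 = 18.
Check: V − E + F = 11 − 27 + 18 = 2.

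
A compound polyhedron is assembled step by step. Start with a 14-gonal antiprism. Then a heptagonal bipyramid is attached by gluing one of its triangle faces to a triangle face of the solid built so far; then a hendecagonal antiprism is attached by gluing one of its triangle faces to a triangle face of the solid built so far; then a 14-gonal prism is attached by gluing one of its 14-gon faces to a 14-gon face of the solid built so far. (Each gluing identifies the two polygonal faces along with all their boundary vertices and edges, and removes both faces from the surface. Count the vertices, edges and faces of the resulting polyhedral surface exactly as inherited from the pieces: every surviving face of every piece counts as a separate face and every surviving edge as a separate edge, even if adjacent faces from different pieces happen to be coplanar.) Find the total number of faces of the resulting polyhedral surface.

A 14-gonal antiprism: V=28, E=56, F=30.
Attach a heptagonal bipyramid (V=9, E=21, F=14) along a 3-gon: merge 3 vertices and 3 edges, delete both glued faces → V=34, E=74, F=42.
Attach a hendecagonal antiprism (V=22, E=44, F=24) along a 3-gon: merge 3 vertices and 3 edges, delete both glued faces → V=53, E=115, F=64.
Attach a 14-gonal prism (V=28, E=42, F=16) along a 14-gon: merge 14 vertices and 14 edges, delete both glued faces → V=67, E=143, F=78.
Check: V − E + F = 67 − 143 + 78 = 2.

78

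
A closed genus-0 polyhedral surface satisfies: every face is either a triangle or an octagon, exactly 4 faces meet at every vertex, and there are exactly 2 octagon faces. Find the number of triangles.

Let x be the number of triangles; then F = 2 + x.
Edge–face incidences: 2E = 8·2 + 3·x = 16 + 3x.
Every vertex has degree 4, so 4V = 2E.
Euler: V − E + F = 2 ⇒ (2E)/4 − E + (2 + x) = 2.
Multiply by 8: 2·(2E) − 4·(2E) + 8·(2 + x) = 16, i.e. 16 + 8x − 2·(16 + 3x) = 16.
Collecting terms: 2x − 16 = 16, so 2x = 32, so x = 16.
Then 2E = 16 + 3·16 = 64, so E = 32, V = 2E/4 = 16, F = 2 + 16 = 18.

16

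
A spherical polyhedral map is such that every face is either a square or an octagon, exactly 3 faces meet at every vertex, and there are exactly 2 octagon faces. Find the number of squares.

Let x be the number of squares; then F = 2 + x.
Edge–face incidences: 2E = 8·2 + 4·x = 16 + 4x.
Every vertex has degree 3, so 3V = 2E.
Euler: V − E + F = 2 ⇒ (2E)/3 − E + (2 + x) = 2.
Multiply by 6: 2·(2E) − 3·(2E) + 6·(2 + x) = 12, i.e. 12 + 6x − (16 + 4x) = 12.
Collecting terms: 2x − 4 = 12, so 2x = 16, so x = 8.
Then 2E = 16 + 4·8 = 48, so E = 24, V = 2E/3 = 16, F = 2 + 8 = 10.

8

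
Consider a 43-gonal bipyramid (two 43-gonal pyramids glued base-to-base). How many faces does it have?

86

A bipyramid over an n-gon has 2n triangular faces and n + 2 vertices: V = 43 + 2 = 45, E = 3·43 = 129, F = 2·43 = 86.
Check: V − E + F = 45 − 129 + 86 = 2.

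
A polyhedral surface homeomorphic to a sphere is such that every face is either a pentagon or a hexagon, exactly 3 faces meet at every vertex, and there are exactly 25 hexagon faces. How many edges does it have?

105

Let x be the number of pentagons; then F = 25 + x.
Edge–face incidences: 2E = 6·25 + 5·x = 150 + 5x.
Every vertex has degree 3, so 3V = 2E.
Euler: V − E + F = 2 ⇒ (2E)/3 − E + (25 + x) = 2.
Multiply by 6: 2·(2E) − 3·(2E) + 6·(25 + x) = 12, i.e. 150 + 6x − (150 + 5x) = 12.
Collecting terms: x = 12.
Then 2E = 150 + 5·12 = 210, so E = 105, V = 2E/3 = 70, F = 25 + 12 = 37.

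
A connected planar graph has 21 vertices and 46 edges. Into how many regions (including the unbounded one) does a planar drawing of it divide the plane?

27

Euler's formula for a connected plane graph: V − E + F = 2, so F = 2 − 21 + 46 = 27.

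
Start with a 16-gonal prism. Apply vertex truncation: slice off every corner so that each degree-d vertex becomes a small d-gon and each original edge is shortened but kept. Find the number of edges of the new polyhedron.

The base solid has V = 32, E = 48, F = 18.
Truncation replaces each original edge-end by a new vertex, so V′ = 2E = 96.
Each original edge survives, and each old vertex of degree d contributes d new edges; summing degrees gives Σd = 2E, so E′ = E + 2E = 3E = 144.
Each original face survives and each original vertex becomes one new face: F′ = F + V = 50.

144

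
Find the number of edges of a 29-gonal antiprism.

An antiprism on an n-gon has two n-gon caps and 2n triangles: V = 2·29 = 58, E = 4·29 = 116, F = 2·29 + 2 = 60.

116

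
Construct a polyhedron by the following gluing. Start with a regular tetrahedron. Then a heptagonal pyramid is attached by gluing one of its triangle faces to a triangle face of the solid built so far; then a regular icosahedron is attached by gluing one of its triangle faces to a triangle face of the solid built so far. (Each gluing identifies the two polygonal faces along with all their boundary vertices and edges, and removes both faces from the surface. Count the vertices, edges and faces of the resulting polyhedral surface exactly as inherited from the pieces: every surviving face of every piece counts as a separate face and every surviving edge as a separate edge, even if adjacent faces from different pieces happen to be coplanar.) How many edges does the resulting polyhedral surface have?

A regular tetrahedron: V=4, E=6, F=4.
Attach a heptagonal pyramid (V=8, E=14, F=8) along a 3-gon: merge 3 vertices and 3 edges, delete both glued faces → V=9, E=17, F=10.
Attach a regular icosahedron (V=12, E=30, F=20) along a 3-gon: merge 3 vertices and 3 edges, delete both glued faces → V=18, E=44, F=28.
Check: V − E + F = 18 − 44 + 28 = 2.

44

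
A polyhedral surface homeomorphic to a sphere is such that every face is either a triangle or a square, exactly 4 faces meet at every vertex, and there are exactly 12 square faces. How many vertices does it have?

18

Let x be the number of triangles; then F = 12 + x.
Edge–face incidences: 2E = 4·12 + 3·x = 48 + 3x.
Every vertex has degree 4, so 4V = 2E.
Euler: V − E + F = 2 ⇒ (2E)/4 − E + (12 + x) = 2.
Multiply by 8: 2·(2E) − 4·(2E) + 8·(12 + x) = 16, i.e. 96 + 8x − 2·(48 + 3x) = 16.
Collecting terms: 2x = 16, so x = 8.
Then 2E = 48 + 3·8 = 72, so E = 36, V = 2E/4 = 18, F = 12 + 8 = 20.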